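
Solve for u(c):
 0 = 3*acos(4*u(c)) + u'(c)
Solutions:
 Integral(1/acos(4*_y), (_y, u(c))) = C1 - 3*c


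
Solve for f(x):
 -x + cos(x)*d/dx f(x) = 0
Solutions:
 f(x) = C1 + Integral(x/cos(x), x)


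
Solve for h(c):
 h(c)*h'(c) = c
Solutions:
 h(c) = -sqrt(C1 + c^2)
 h(c) = sqrt(C1 + c^2)


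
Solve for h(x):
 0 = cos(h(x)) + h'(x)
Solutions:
 h(x) = pi - asin((C1 + exp(2*x))/(C1 - exp(2*x)))
 h(x) = asin((C1 + exp(2*x))/(C1 - exp(2*x)))


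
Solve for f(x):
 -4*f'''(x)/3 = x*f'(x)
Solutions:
 f(x) = C1 + Integral(C2*airyai(-6^(1/3)*x/2) + C3*airybi(-6^(1/3)*x/2), x)


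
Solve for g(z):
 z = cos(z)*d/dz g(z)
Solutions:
 g(z) = C1 + Integral(z/cos(z), z)


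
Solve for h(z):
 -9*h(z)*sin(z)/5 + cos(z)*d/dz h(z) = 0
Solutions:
 h(z) = C1/cos(z)^(9/5)


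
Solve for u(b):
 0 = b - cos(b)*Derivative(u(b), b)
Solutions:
 u(b) = C1 + Integral(b/cos(b), b)


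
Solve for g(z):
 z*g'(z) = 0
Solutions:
 g(z) = C1


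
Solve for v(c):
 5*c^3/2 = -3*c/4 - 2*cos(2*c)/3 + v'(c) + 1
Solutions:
 v(c) = C1 + 5*c^4/8 + 3*c^2/8 - c + sin(2*c)/3


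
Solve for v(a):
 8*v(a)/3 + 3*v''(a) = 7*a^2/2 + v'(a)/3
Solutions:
 v(a) = 21*a^2/16 + 21*a/64 + (C1*sin(sqrt(287)*a/18) + C2*cos(sqrt(287)*a/18))*exp(a/18) - 1491/512


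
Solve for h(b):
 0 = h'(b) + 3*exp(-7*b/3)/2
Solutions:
 h(b) = C1 + 9*exp(-7*b/3)/14


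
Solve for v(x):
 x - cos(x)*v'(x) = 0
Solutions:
 v(x) = C1 + Integral(x/cos(x), x)


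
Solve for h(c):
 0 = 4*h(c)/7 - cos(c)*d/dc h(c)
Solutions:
 h(c) = C1*(sin(c) + 1)^(2/7)/(sin(c) - 1)^(2/7)


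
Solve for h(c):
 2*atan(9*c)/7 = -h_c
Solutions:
 h(c) = C1 - 2*c*atan(9*c)/7 + log(81*c^2 + 1)/63


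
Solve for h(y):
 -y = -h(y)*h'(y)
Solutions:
 h(y) = -sqrt(C1 + y^2)
 h(y) = sqrt(C1 + y^2)


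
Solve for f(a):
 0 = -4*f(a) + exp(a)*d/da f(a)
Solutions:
 f(a) = C1*exp(-4*exp(-a))


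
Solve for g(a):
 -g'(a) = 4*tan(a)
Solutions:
 g(a) = C1 + 4*log(cos(a))


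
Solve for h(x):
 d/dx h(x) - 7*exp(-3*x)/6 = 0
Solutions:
 h(x) = C1 - 7*exp(-3*x)/18


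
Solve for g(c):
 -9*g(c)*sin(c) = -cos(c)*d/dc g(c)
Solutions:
 g(c) = C1/cos(c)^9


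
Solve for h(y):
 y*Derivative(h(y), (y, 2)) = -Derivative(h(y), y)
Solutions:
 h(y) = C1 + C2*log(y)


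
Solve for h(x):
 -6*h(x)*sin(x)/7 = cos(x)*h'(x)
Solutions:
 h(x) = C1*cos(x)^(6/7)


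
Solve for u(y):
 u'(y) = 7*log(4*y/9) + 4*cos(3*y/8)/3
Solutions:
 u(y) = C1 + 7*y*log(y) - 14*y*log(3) - 7*y + 14*y*log(2) + 32*sin(3*y/8)/9


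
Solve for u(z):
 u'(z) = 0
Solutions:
 u(z) = C1


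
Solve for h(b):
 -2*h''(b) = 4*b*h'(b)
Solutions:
 h(b) = C1 + C2*erf(b)


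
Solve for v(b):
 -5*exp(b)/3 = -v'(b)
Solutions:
 v(b) = C1 + 5*exp(b)/3


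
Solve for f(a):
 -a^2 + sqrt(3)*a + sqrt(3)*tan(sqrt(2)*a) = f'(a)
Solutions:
 f(a) = C1 - a^3/3 + sqrt(3)*a^2/2 - sqrt(6)*log(cos(sqrt(2)*a))/2


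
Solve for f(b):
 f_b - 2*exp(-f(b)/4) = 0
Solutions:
 f(b) = 4*log(C1 + b/2)


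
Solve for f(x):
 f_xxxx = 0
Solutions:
 f(x) = C1 + C2*x + C3*x^2 + C4*x^3


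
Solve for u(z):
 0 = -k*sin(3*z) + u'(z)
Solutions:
 u(z) = C1 - k*cos(3*z)/3


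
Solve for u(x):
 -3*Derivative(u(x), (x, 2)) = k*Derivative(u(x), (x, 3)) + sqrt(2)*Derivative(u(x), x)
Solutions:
 u(x) = C1 + C2*exp(x*(sqrt(-4*sqrt(2)*k + 9) - 3)/(2*k)) + C3*exp(-x*(sqrt(-4*sqrt(2)*k + 9) + 3)/(2*k))


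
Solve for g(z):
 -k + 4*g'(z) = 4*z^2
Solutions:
 g(z) = C1 + k*z/4 + z^3/3


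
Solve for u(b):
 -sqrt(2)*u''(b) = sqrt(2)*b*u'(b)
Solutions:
 u(b) = C1 + C2*erf(sqrt(2)*b/2)


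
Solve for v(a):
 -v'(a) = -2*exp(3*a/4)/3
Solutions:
 v(a) = C1 + 8*exp(3*a/4)/9


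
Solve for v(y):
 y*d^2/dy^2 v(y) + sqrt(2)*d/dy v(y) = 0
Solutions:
 v(y) = C1 + C2*y^(1 - sqrt(2))


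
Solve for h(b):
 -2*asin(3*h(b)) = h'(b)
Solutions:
 Integral(1/asin(3*_y), (_y, h(b))) = C1 - 2*b


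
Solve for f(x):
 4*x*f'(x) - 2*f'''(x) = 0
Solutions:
 f(x) = C1 + Integral(C2*airyai(2^(1/3)*x) + C3*airybi(2^(1/3)*x), x)


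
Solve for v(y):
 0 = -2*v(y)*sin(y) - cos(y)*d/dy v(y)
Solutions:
 v(y) = C1*cos(y)^2


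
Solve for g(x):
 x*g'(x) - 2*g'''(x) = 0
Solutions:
 g(x) = C1 + Integral(C2*airyai(2^(2/3)*x/2) + C3*airybi(2^(2/3)*x/2), x)


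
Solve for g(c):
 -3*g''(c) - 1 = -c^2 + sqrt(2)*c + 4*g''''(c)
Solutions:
 g(c) = C1 + C2*c + C3*sin(sqrt(3)*c/2) + C4*cos(sqrt(3)*c/2) + c^4/36 - sqrt(2)*c^3/18 - 11*c^2/18


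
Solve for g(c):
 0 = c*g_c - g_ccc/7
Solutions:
 g(c) = C1 + Integral(C2*airyai(7^(1/3)*c) + C3*airybi(7^(1/3)*c), c)


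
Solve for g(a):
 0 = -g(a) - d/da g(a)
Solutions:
 g(a) = C1*exp(-a)


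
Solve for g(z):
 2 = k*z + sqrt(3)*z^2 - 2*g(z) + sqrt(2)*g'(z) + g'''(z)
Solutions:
 g(z) = C1*exp(z*(-3*(1 + sqrt(2*sqrt(2)/27 + 1))^(1/3) + sqrt(2)/(1 + sqrt(2*sqrt(2)/27 + 1))^(1/3))/6)*sin(z*(sqrt(6)/(1 + sqrt(2*sqrt(2)/27 + 1))^(1/3) + 3*sqrt(3)*(1 + sqrt(2*sqrt(2)/27 + 1))^(1/3))/6) + C2*exp(z*(-3*(1 + sqrt(2*sqrt(2)/27 + 1))^(1/3) + sqrt(2)/(1 + sqrt(2*sqrt(2)/27 + 1))^(1/3))/6)*cos(z*(sqrt(6)/(1 + sqrt(2*sqrt(2)/27 + 1))^(1/3) + 3*sqrt(3)*(1 + sqrt(2*sqrt(2)/27 + 1))^(1/3))/6) + C3*exp(z*(-sqrt(2)/(3*(1 + sqrt(2*sqrt(2)/27 + 1))^(1/3)) + (1 + sqrt(2*sqrt(2)/27 + 1))^(1/3))) + k*z/2 + sqrt(2)*k/4 + sqrt(3)*z^2/2 + sqrt(6)*z/2 - 1 + sqrt(3)/2


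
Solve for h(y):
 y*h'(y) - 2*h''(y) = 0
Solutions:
 h(y) = C1 + C2*erfi(y/2)


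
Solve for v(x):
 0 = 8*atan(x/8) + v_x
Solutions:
 v(x) = C1 - 8*x*atan(x/8) + 32*log(x^2 + 64)


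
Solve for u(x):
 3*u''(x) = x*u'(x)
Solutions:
 u(x) = C1 + C2*erfi(sqrt(6)*x/6)


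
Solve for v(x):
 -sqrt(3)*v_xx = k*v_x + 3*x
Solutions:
 v(x) = C1 + C2*exp(-sqrt(3)*k*x/3) - 3*x^2/(2*k) + 3*sqrt(3)*x/k^2


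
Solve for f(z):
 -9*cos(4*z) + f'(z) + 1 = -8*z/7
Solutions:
 f(z) = C1 - 4*z^2/7 - z + 9*sin(4*z)/4


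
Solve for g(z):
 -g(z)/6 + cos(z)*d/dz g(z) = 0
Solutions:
 g(z) = C1*(sin(z) + 1)^(1/12)/(sin(z) - 1)^(1/12)


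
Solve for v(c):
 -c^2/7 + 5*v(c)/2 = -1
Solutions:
 v(c) = 2*c^2/35 - 2/5


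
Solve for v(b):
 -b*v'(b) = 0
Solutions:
 v(b) = C1


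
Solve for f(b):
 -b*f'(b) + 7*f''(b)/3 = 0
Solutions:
 f(b) = C1 + C2*erfi(sqrt(42)*b/14)


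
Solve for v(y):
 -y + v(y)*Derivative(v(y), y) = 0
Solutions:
 v(y) = -sqrt(C1 + y^2)
 v(y) = sqrt(C1 + y^2)


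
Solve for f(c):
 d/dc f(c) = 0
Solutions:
 f(c) = C1


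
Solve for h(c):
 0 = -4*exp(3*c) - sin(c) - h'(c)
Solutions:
 h(c) = C1 - 4*exp(3*c)/3 + cos(c)


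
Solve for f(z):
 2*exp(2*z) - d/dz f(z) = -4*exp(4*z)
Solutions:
 f(z) = C1 + exp(4*z) + exp(2*z)


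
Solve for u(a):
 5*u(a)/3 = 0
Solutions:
 u(a) = 0


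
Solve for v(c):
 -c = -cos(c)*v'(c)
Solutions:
 v(c) = C1 + Integral(c/cos(c), c)


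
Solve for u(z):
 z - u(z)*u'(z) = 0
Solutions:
 u(z) = -sqrt(C1 + z^2)
 u(z) = sqrt(C1 + z^2)


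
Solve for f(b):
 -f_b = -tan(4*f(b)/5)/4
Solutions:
 f(b) = -5*asin(C1*exp(b/5))/4 + 5*pi/4
 f(b) = 5*asin(C1*exp(b/5))/4


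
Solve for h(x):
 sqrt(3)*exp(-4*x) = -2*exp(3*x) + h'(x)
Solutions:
 h(x) = C1 + 2*exp(3*x)/3 - sqrt(3)*exp(-4*x)/4


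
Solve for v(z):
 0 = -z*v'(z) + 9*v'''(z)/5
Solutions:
 v(z) = C1 + Integral(C2*airyai(15^(1/3)*z/3) + C3*airybi(15^(1/3)*z/3), z)


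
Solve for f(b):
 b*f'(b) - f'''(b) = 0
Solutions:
 f(b) = C1 + Integral(C2*airyai(b) + C3*airybi(b), b)


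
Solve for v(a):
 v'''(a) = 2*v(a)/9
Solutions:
 v(a) = C3*exp(6^(1/3)*a/3) + (C1*sin(2^(1/3)*3^(5/6)*a/6) + C2*cos(2^(1/3)*3^(5/6)*a/6))*exp(-6^(1/3)*a/6)


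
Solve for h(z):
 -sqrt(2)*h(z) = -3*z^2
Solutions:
 h(z) = 3*sqrt(2)*z^2/2


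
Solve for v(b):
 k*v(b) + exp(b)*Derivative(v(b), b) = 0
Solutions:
 v(b) = C1*exp(k*exp(-b))


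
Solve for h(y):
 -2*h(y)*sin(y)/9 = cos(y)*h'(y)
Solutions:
 h(y) = C1*cos(y)^(2/9)


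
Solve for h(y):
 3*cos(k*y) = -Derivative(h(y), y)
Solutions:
 h(y) = C1 - 3*sin(k*y)/k


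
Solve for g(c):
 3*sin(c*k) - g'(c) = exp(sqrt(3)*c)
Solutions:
 g(c) = C1 - sqrt(3)*exp(sqrt(3)*c)/3 - 3*cos(c*k)/k


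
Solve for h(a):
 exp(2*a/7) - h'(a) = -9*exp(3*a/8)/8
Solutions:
 h(a) = C1 + 3*exp(3*a/8) + 7*exp(2*a/7)/2


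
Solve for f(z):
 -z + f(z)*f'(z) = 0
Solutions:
 f(z) = -sqrt(C1 + z^2)
 f(z) = sqrt(C1 + z^2)


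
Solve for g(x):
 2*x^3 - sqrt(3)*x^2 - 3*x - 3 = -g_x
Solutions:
 g(x) = C1 - x^4/2 + sqrt(3)*x^3/3 + 3*x^2/2 + 3*x


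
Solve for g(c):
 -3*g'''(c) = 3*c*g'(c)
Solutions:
 g(c) = C1 + Integral(C2*airyai(-c) + C3*airybi(-c), c)


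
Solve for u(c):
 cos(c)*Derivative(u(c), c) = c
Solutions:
 u(c) = C1 + Integral(c/cos(c), c)


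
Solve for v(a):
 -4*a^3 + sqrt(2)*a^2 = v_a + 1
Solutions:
 v(a) = C1 - a^4 + sqrt(2)*a^3/3 - a


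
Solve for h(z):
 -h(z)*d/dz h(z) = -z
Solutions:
 h(z) = -sqrt(C1 + z^2)
 h(z) = sqrt(C1 + z^2)


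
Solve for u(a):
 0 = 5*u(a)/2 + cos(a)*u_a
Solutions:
 u(a) = C1*(sin(a) - 1)^(5/4)/(sin(a) + 1)^(5/4)


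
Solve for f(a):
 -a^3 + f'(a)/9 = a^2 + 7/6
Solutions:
 f(a) = C1 + 9*a^4/4 + 3*a^3 + 21*a/2


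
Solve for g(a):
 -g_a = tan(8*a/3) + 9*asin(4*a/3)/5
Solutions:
 g(a) = C1 - 9*a*asin(4*a/3)/5 - 9*sqrt(9 - 16*a^2)/20 + 3*log(cos(8*a/3))/8


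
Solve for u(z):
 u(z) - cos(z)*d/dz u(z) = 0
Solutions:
 u(z) = C1*sqrt(sin(z) + 1)/sqrt(sin(z) - 1)


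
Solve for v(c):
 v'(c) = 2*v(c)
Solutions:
 v(c) = C1*exp(2*c)


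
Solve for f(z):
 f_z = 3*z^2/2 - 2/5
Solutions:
 f(z) = C1 + z^3/2 - 2*z/5


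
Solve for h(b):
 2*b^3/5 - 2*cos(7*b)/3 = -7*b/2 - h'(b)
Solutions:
 h(b) = C1 - b^4/10 - 7*b^2/4 + 2*sin(7*b)/21


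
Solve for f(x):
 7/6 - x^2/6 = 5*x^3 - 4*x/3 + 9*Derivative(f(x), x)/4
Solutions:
 f(x) = C1 - 5*x^4/9 - 2*x^3/81 + 8*x^2/27 + 14*x/27


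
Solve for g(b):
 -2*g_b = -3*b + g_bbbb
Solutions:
 g(b) = C1 + C4*exp(-2^(1/3)*b) + 3*b^2/4 + (C2*sin(2^(1/3)*sqrt(3)*b/2) + C3*cos(2^(1/3)*sqrt(3)*b/2))*exp(2^(1/3)*b/2)


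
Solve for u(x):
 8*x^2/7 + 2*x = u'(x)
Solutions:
 u(x) = C1 + 8*x^3/21 + x^2


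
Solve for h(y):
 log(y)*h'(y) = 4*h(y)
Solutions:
 h(y) = C1*exp(4*li(y))


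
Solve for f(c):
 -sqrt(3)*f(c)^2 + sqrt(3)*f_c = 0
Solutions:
 f(c) = -1/(C1 + c)


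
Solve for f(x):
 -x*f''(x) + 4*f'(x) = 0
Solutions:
 f(x) = C1 + C2*x^5


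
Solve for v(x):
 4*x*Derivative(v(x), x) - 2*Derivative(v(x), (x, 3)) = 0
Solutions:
 v(x) = C1 + Integral(C2*airyai(2^(1/3)*x) + C3*airybi(2^(1/3)*x), x)


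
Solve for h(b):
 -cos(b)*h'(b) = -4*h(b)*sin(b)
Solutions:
 h(b) = C1/cos(b)^4


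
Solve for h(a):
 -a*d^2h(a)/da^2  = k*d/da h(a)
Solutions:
 h(a) = C1 + a^(1 - re(k))*(C2*sin(log(a)*Abs(im(k))) + C3*cos(log(a)*im(k)))


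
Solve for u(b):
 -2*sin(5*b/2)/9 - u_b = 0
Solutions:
 u(b) = C1 + 4*cos(5*b/2)/45


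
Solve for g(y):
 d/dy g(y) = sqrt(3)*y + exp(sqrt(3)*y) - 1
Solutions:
 g(y) = C1 + sqrt(3)*y^2/2 - y + sqrt(3)*exp(sqrt(3)*y)/3


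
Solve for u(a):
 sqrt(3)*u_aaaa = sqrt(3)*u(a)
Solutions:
 u(a) = C1*exp(-a) + C2*exp(a) + C3*sin(a) + C4*cos(a)


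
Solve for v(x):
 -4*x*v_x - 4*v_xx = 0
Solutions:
 v(x) = C1 + C2*erf(sqrt(2)*x/2)


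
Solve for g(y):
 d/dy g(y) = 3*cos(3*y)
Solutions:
 g(y) = C1 + sin(3*y)


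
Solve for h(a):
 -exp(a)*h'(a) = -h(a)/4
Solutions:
 h(a) = C1*exp(-exp(-a)/4)


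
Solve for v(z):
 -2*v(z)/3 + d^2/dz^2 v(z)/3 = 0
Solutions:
 v(z) = C1*exp(-sqrt(2)*z) + C2*exp(sqrt(2)*z)


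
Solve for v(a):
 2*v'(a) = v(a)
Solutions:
 v(a) = C1*exp(a/2)


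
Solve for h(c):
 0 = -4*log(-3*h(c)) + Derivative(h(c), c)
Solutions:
 -Integral(1/(log(-_y) + log(3)), (_y, h(c)))/4 = C1 - c


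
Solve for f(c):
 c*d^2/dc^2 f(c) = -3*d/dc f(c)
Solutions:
 f(c) = C1 + C2/c^2


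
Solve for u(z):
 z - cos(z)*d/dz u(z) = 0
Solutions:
 u(z) = C1 + Integral(z/cos(z), z)


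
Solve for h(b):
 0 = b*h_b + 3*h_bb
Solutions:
 h(b) = C1 + C2*erf(sqrt(6)*b/6)


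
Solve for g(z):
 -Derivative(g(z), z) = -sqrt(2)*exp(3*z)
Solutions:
 g(z) = C1 + sqrt(2)*exp(3*z)/3


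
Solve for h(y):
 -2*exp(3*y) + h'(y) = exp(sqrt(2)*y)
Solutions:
 h(y) = C1 + 2*exp(3*y)/3 + sqrt(2)*exp(sqrt(2)*y)/2


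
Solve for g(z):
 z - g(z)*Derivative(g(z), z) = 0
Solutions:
 g(z) = -sqrt(C1 + z^2)
 g(z) = sqrt(C1 + z^2)


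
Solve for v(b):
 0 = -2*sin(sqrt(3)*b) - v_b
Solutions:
 v(b) = C1 + 2*sqrt(3)*cos(sqrt(3)*b)/3


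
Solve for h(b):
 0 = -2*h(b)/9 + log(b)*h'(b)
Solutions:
 h(b) = C1*exp(2*li(b)/9)


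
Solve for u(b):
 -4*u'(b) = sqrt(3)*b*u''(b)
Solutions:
 u(b) = C1 + C2*b^(1 - 4*sqrt(3)/3)


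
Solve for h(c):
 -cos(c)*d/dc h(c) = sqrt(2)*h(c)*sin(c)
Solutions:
 h(c) = C1*cos(c)^(sqrt(2))


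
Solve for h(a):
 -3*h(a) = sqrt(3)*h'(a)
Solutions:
 h(a) = C1*exp(-sqrt(3)*a)


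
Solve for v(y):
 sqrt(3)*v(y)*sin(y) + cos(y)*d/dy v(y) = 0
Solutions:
 v(y) = C1*cos(y)^(sqrt(3))


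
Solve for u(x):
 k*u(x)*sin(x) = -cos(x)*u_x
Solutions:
 u(x) = C1*exp(k*log(cos(x)))


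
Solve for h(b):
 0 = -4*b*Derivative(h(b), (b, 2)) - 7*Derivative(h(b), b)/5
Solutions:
 h(b) = C1 + C2*b^(13/20)


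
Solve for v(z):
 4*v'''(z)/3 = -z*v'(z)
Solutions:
 v(z) = C1 + Integral(C2*airyai(-6^(1/3)*z/2) + C3*airybi(-6^(1/3)*z/2), z)


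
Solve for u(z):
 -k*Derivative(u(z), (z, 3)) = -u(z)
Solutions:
 u(z) = C1*exp(z*(1/k)^(1/3)) + C2*exp(z*(-1 + sqrt(3)*I)*(1/k)^(1/3)/2) + C3*exp(-z*(1 + sqrt(3)*I)*(1/k)^(1/3)/2)


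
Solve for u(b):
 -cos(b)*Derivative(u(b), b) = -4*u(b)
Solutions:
 u(b) = C1*(sin(b)^2 + 2*sin(b) + 1)/(sin(b)^2 - 2*sin(b) + 1)


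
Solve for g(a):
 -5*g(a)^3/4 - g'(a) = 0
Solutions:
 g(a) = -sqrt(2)*sqrt(-1/(C1 - 5*a))
 g(a) = sqrt(2)*sqrt(-1/(C1 - 5*a))


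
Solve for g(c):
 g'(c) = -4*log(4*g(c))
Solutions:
 Integral(1/(log(_y) + 2*log(2)), (_y, g(c)))/4 = C1 - c


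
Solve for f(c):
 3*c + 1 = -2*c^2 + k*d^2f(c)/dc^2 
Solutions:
 f(c) = C1 + C2*c + c^4/(6*k) + c^3/(2*k) + c^2/(2*k)


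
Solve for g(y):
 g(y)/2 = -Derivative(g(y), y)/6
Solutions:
 g(y) = C1*exp(-3*y)


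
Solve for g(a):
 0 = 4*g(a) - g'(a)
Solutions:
 g(a) = C1*exp(4*a)


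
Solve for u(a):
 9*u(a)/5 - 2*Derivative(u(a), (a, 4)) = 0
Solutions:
 u(a) = C1*exp(-10^(3/4)*sqrt(3)*a/10) + C2*exp(10^(3/4)*sqrt(3)*a/10) + C3*sin(10^(3/4)*sqrt(3)*a/10) + C4*cos(10^(3/4)*sqrt(3)*a/10)


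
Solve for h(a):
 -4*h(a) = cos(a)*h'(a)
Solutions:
 h(a) = C1*(sin(a)^2 - 2*sin(a) + 1)/(sin(a)^2 + 2*sin(a) + 1)


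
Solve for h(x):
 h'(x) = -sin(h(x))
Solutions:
 h(x) = -acos((-C1 - exp(2*x))/(C1 - exp(2*x))) + 2*pi
 h(x) = acos((-C1 - exp(2*x))/(C1 - exp(2*x)))


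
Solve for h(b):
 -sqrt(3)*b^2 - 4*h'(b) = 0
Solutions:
 h(b) = C1 - sqrt(3)*b^3/12


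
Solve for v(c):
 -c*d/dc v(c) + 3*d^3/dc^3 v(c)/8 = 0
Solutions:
 v(c) = C1 + Integral(C2*airyai(2*3^(2/3)*c/3) + C3*airybi(2*3^(2/3)*c/3), c)


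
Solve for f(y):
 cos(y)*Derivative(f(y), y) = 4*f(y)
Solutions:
 f(y) = C1*(sin(y)^2 + 2*sin(y) + 1)/(sin(y)^2 - 2*sin(y) + 1)


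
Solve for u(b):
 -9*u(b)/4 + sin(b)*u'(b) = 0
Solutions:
 u(b) = C1*(cos(b) - 1)^(9/8)/(cos(b) + 1)^(9/8)


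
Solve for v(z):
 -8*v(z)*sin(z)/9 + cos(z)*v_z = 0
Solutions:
 v(z) = C1/cos(z)^(8/9)


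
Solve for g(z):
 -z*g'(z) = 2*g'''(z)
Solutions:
 g(z) = C1 + Integral(C2*airyai(-2^(2/3)*z/2) + C3*airybi(-2^(2/3)*z/2), z)


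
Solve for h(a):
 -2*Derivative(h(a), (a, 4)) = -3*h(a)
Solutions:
 h(a) = C1*exp(-2^(3/4)*3^(1/4)*a/2) + C2*exp(2^(3/4)*3^(1/4)*a/2) + C3*sin(2^(3/4)*3^(1/4)*a/2) + C4*cos(2^(3/4)*3^(1/4)*a/2)


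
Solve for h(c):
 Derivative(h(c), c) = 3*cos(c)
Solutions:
 h(c) = C1 + 3*sin(c)


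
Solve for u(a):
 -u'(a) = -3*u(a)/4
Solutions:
 u(a) = C1*exp(3*a/4)


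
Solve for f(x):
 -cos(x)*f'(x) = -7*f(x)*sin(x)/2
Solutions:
 f(x) = C1/cos(x)^(7/2)


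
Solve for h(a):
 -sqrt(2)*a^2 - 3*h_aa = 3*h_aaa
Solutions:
 h(a) = C1 + C2*a + C3*exp(-a) - sqrt(2)*a^4/36 + sqrt(2)*a^3/9 - sqrt(2)*a^2/3


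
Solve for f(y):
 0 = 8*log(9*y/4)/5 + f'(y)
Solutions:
 f(y) = C1 - 8*y*log(y)/5 - 16*y*log(3)/5 + 8*y/5 + 16*y*log(2)/5


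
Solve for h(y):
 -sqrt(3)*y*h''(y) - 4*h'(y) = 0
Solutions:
 h(y) = C1 + C2*y^(1 - 4*sqrt(3)/3)


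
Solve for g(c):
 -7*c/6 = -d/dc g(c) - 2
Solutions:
 g(c) = C1 + 7*c^2/12 - 2*c


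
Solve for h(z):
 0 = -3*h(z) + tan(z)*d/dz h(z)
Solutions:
 h(z) = C1*sin(z)^3


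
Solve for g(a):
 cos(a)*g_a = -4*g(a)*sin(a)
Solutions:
 g(a) = C1*cos(a)^4


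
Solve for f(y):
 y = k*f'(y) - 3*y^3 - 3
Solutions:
 f(y) = C1 + 3*y^4/(4*k) + y^2/(2*k) + 3*y/k


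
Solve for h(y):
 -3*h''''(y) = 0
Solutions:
 h(y) = C1 + C2*y + C3*y^2 + C4*y^3


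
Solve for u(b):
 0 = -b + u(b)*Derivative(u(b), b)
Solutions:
 u(b) = -sqrt(C1 + b^2)
 u(b) = sqrt(C1 + b^2)


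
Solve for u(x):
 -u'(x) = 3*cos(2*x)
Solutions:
 u(x) = C1 - 3*sin(2*x)/2


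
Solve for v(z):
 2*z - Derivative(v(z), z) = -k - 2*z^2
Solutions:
 v(z) = C1 + k*z + 2*z^3/3 + z^2


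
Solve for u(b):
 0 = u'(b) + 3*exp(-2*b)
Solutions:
 u(b) = C1 + 3*exp(-2*b)/2


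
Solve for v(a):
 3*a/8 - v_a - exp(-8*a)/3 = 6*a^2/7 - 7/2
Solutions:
 v(a) = C1 - 2*a^3/7 + 3*a^2/16 + 7*a/2 + exp(-8*a)/24


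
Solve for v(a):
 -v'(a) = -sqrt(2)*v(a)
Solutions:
 v(a) = C1*exp(sqrt(2)*a)


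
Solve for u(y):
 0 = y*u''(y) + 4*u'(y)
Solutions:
 u(y) = C1 + C2/y^3


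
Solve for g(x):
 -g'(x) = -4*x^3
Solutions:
 g(x) = C1 + x^4


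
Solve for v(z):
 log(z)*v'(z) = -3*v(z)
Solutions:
 v(z) = C1*exp(-3*li(z))


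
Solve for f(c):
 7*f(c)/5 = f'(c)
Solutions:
 f(c) = C1*exp(7*c/5)


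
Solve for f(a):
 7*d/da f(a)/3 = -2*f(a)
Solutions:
 f(a) = C1*exp(-6*a/7)


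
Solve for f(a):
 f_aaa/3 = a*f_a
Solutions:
 f(a) = C1 + Integral(C2*airyai(3^(1/3)*a) + C3*airybi(3^(1/3)*a), a)


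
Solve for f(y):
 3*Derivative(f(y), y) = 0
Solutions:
 f(y) = C1


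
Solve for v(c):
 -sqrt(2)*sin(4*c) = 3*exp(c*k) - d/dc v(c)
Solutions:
 v(c) = C1 - sqrt(2)*cos(4*c)/4 + 3*exp(c*k)/k


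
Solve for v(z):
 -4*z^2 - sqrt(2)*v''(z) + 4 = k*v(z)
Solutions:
 v(z) = C1*exp(-2^(3/4)*z*sqrt(-k)/2) + C2*exp(2^(3/4)*z*sqrt(-k)/2) - 4*z^2/k + 4/k + 8*sqrt(2)/k^2


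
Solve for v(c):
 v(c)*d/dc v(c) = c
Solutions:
 v(c) = -sqrt(C1 + c^2)
 v(c) = sqrt(C1 + c^2)


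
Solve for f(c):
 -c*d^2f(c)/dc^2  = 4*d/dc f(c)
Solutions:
 f(c) = C1 + C2/c^3


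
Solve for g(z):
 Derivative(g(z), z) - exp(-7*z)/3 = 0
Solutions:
 g(z) = C1 - exp(-7*z)/21


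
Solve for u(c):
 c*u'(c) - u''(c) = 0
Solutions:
 u(c) = C1 + C2*erfi(sqrt(2)*c/2)


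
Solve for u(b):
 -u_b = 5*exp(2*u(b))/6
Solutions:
 u(b) = log(-1/(C1 - 5*b))/2 + log(3)/2
 u(b) = log(-sqrt(1/(C1 + 5*b))) + log(3)/2


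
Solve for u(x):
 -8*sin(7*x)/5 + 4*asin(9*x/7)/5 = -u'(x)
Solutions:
 u(x) = C1 - 4*x*asin(9*x/7)/5 - 4*sqrt(49 - 81*x^2)/45 - 8*cos(7*x)/35


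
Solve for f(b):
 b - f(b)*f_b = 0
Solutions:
 f(b) = -sqrt(C1 + b^2)
 f(b) = sqrt(C1 + b^2)


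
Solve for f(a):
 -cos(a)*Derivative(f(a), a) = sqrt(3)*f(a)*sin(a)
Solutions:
 f(a) = C1*cos(a)^(sqrt(3))


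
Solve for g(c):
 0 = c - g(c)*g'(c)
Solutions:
 g(c) = -sqrt(C1 + c^2)
 g(c) = sqrt(C1 + c^2)


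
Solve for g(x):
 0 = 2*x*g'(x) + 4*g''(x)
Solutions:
 g(x) = C1 + C2*erf(x/2)


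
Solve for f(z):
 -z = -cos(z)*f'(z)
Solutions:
 f(z) = C1 + Integral(z/cos(z), z)


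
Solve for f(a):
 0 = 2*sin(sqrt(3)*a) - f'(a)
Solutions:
 f(a) = C1 - 2*sqrt(3)*cos(sqrt(3)*a)/3


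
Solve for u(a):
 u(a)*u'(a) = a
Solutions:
 u(a) = -sqrt(C1 + a^2)
 u(a) = sqrt(C1 + a^2)


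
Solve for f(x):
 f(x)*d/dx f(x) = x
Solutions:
 f(x) = -sqrt(C1 + x^2)
 f(x) = sqrt(C1 + x^2)


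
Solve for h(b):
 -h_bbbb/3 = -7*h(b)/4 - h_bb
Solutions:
 h(b) = C1*exp(-sqrt(2)*b*sqrt(3 + sqrt(30))/2) + C2*exp(sqrt(2)*b*sqrt(3 + sqrt(30))/2) + C3*sin(sqrt(2)*b*sqrt(-3 + sqrt(30))/2) + C4*cos(sqrt(2)*b*sqrt(-3 + sqrt(30))/2)


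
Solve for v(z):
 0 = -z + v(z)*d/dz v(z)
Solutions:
 v(z) = -sqrt(C1 + z^2)
 v(z) = sqrt(C1 + z^2)


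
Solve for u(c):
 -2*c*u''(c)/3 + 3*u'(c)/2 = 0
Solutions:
 u(c) = C1 + C2*c^(13/4)


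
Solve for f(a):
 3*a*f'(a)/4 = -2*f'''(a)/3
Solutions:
 f(a) = C1 + Integral(C2*airyai(-3^(2/3)*a/2) + C3*airybi(-3^(2/3)*a/2), a)


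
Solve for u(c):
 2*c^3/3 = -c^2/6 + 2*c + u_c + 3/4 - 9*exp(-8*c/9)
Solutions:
 u(c) = C1 + c^4/6 + c^3/18 - c^2 - 3*c/4 - 81*exp(-8*c/9)/8


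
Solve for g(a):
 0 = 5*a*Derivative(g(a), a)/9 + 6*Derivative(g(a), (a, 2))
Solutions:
 g(a) = C1 + C2*erf(sqrt(15)*a/18)


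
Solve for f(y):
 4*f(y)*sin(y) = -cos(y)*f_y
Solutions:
 f(y) = C1*cos(y)^4


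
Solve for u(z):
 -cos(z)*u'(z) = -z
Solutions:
 u(z) = C1 + Integral(z/cos(z), z)


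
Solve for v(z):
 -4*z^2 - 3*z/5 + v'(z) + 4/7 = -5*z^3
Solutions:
 v(z) = C1 - 5*z^4/4 + 4*z^3/3 + 3*z^2/10 - 4*z/7


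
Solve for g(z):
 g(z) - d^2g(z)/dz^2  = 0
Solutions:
 g(z) = C1*exp(-z) + C2*exp(z)


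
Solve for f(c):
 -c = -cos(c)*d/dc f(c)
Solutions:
 f(c) = C1 + Integral(c/cos(c), c)


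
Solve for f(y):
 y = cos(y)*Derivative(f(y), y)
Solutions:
 f(y) = C1 + Integral(y/cos(y), y)


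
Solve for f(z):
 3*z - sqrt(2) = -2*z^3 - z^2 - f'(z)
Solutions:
 f(z) = C1 - z^4/2 - z^3/3 - 3*z^2/2 + sqrt(2)*z


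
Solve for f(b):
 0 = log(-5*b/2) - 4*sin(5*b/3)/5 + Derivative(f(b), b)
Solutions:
 f(b) = C1 - b*log(-b) - b*log(5) + b*log(2) + b - 12*cos(5*b/3)/25


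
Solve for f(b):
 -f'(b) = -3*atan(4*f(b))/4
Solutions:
 Integral(1/atan(4*_y), (_y, f(b))) = C1 + 3*b/4


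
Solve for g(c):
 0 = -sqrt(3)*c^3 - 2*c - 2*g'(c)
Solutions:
 g(c) = C1 - sqrt(3)*c^4/8 - c^2/2


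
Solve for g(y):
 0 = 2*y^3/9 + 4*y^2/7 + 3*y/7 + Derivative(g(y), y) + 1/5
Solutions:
 g(y) = C1 - y^4/18 - 4*y^3/21 - 3*y^2/14 - y/5


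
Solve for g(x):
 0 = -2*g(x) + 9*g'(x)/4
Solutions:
 g(x) = C1*exp(8*x/9)


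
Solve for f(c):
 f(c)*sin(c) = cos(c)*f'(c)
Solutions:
 f(c) = C1/cos(c)


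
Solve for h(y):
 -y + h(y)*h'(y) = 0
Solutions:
 h(y) = -sqrt(C1 + y^2)
 h(y) = sqrt(C1 + y^2)


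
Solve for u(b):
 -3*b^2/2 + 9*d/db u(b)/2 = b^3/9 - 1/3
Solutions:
 u(b) = C1 + b^4/162 + b^3/9 - 2*b/27


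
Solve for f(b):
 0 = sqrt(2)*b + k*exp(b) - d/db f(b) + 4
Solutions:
 f(b) = C1 + sqrt(2)*b^2/2 + 4*b + k*exp(b)


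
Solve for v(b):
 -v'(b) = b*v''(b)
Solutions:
 v(b) = C1 + C2*log(b)


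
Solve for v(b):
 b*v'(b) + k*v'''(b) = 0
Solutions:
 v(b) = C1 + Integral(C2*airyai(b*(-1/k)^(1/3)) + C3*airybi(b*(-1/k)^(1/3)), b)


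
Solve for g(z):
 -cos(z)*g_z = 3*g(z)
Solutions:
 g(z) = C1*(sin(z) - 1)^(3/2)/(sin(z) + 1)^(3/2)


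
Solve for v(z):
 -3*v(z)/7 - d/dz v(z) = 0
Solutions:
 v(z) = C1*exp(-3*z/7)


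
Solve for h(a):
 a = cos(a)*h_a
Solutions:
 h(a) = C1 + Integral(a/cos(a), a)


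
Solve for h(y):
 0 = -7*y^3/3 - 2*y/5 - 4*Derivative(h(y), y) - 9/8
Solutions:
 h(y) = C1 - 7*y^4/48 - y^2/20 - 9*y/32


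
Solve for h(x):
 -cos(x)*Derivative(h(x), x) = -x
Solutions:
 h(x) = C1 + Integral(x/cos(x), x)


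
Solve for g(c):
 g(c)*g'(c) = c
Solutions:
 g(c) = -sqrt(C1 + c^2)
 g(c) = sqrt(C1 + c^2)


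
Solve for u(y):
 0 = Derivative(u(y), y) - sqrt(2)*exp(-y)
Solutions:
 u(y) = C1 - sqrt(2)*exp(-y)


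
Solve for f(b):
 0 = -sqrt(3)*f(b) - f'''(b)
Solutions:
 f(b) = C3*exp(-3^(1/6)*b) + (C1*sin(3^(2/3)*b/2) + C2*cos(3^(2/3)*b/2))*exp(3^(1/6)*b/2)


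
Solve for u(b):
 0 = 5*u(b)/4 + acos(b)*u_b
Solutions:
 u(b) = C1*exp(-5*Integral(1/acos(b), b)/4)


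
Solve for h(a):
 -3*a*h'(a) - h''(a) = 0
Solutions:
 h(a) = C1 + C2*erf(sqrt(6)*a/2)


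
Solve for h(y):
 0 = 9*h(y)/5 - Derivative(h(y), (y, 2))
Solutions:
 h(y) = C1*exp(-3*sqrt(5)*y/5) + C2*exp(3*sqrt(5)*y/5)


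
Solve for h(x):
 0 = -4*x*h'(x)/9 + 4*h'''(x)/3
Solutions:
 h(x) = C1 + Integral(C2*airyai(3^(2/3)*x/3) + C3*airybi(3^(2/3)*x/3), x)


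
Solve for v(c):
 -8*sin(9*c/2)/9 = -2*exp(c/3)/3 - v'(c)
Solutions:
 v(c) = C1 - 2*exp(c/3) - 16*cos(9*c/2)/81


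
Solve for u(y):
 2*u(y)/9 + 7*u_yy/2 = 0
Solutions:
 u(y) = C1*sin(2*sqrt(7)*y/21) + C2*cos(2*sqrt(7)*y/21)


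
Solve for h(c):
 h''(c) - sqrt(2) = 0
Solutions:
 h(c) = C1 + C2*c + sqrt(2)*c^2/2


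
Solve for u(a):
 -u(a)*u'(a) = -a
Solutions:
 u(a) = -sqrt(C1 + a^2)
 u(a) = sqrt(C1 + a^2)


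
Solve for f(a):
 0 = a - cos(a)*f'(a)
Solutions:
 f(a) = C1 + Integral(a/cos(a), a)


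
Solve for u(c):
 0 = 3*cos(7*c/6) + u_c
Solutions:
 u(c) = C1 - 18*sin(7*c/6)/7


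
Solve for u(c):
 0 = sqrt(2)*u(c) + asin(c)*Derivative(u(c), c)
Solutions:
 u(c) = C1*exp(-sqrt(2)*Integral(1/asin(c), c))


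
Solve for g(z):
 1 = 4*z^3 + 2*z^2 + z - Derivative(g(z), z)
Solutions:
 g(z) = C1 + z^4 + 2*z^3/3 + z^2/2 - z


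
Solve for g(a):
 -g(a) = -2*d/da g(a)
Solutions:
 g(a) = C1*exp(a/2)


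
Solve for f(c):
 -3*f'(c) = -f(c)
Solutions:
 f(c) = C1*exp(c/3)


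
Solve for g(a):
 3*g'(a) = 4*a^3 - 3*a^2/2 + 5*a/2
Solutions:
 g(a) = C1 + a^4/3 - a^3/6 + 5*a^2/12


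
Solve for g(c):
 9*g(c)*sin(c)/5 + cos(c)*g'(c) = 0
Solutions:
 g(c) = C1*cos(c)^(9/5)


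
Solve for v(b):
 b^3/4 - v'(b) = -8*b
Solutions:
 v(b) = C1 + b^4/16 + 4*b^2


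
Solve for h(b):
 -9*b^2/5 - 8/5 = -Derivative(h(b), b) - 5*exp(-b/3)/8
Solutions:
 h(b) = C1 + 3*b^3/5 + 8*b/5 + 15*exp(-b/3)/8


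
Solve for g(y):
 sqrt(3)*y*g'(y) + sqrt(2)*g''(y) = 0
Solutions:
 g(y) = C1 + C2*erf(6^(1/4)*y/2)


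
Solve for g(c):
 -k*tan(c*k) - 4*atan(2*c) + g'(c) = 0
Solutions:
 g(c) = C1 + 4*c*atan(2*c) + k*Piecewise((-log(cos(c*k))/k, Ne(k, 0)), (0, True)) - log(4*c^2 + 1)


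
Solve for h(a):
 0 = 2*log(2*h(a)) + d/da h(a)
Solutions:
 Integral(1/(log(_y) + log(2)), (_y, h(a)))/2 = C1 - a


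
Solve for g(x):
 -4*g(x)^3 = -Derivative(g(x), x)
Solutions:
 g(x) = -sqrt(2)*sqrt(-1/(C1 + 4*x))/2
 g(x) = sqrt(2)*sqrt(-1/(C1 + 4*x))/2


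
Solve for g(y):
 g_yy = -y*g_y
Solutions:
 g(y) = C1 + C2*erf(sqrt(2)*y/2)


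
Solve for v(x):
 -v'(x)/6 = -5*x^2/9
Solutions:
 v(x) = C1 + 10*x^3/9


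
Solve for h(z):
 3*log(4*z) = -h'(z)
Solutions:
 h(z) = C1 - 3*z*log(z) - z*log(64) + 3*z


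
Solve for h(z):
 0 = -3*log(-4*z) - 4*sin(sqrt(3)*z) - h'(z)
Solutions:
 h(z) = C1 - 3*z*log(-z) - 6*z*log(2) + 3*z + 4*sqrt(3)*cos(sqrt(3)*z)/3


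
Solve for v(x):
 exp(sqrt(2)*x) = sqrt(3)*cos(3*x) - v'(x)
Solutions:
 v(x) = C1 - sqrt(2)*exp(sqrt(2)*x)/2 + sqrt(3)*sin(3*x)/3


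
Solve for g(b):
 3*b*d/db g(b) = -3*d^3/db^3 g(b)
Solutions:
 g(b) = C1 + Integral(C2*airyai(-b) + C3*airybi(-b), b)


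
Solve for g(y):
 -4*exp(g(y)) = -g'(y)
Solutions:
 g(y) = log(-1/(C1 + 4*y))


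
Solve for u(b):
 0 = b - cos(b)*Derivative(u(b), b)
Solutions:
 u(b) = C1 + Integral(b/cos(b), b)


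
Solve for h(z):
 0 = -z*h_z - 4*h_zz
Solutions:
 h(z) = C1 + C2*erf(sqrt(2)*z/4)


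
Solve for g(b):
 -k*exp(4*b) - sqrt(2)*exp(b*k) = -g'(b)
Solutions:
 g(b) = C1 + k*exp(4*b)/4 + sqrt(2)*exp(b*k)/k


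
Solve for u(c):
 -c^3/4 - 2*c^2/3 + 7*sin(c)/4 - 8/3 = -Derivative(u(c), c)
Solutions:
 u(c) = C1 + c^4/16 + 2*c^3/9 + 8*c/3 + 7*cos(c)/4


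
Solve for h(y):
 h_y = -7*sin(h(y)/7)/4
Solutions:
 7*y/4 + 7*log(cos(h(y)/7) - 1)/2 - 7*log(cos(h(y)/7) + 1)/2 = C1


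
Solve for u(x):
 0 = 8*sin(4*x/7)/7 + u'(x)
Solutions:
 u(x) = C1 + 2*cos(4*x/7)


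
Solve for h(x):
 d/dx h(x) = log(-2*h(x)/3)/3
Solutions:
 -3*Integral(1/(log(-_y) - log(3) + log(2)), (_y, h(x))) = C1 - x


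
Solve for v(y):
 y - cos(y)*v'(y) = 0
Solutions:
 v(y) = C1 + Integral(y/cos(y), y)


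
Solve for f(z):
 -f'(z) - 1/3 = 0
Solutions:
 f(z) = C1 - z/3


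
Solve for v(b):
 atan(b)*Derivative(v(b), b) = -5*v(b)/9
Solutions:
 v(b) = C1*exp(-5*Integral(1/atan(b), b)/9)


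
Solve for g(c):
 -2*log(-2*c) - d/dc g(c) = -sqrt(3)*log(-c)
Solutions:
 g(c) = C1 + c*(-2 + sqrt(3))*log(-c) + c*(-sqrt(3) - 2*log(2) + 2)


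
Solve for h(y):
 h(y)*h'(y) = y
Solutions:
 h(y) = -sqrt(C1 + y^2)
 h(y) = sqrt(C1 + y^2)


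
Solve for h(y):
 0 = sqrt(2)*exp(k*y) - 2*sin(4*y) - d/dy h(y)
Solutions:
 h(y) = C1 + cos(4*y)/2 + sqrt(2)*exp(k*y)/k


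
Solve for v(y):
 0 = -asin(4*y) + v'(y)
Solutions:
 v(y) = C1 + y*asin(4*y) + sqrt(1 - 16*y^2)/4


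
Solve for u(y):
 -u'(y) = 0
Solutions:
 u(y) = C1


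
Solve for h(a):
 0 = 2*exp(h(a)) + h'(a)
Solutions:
 h(a) = log(1/(C1 + 2*a))


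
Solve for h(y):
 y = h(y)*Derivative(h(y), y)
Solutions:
 h(y) = -sqrt(C1 + y^2)
 h(y) = sqrt(C1 + y^2)


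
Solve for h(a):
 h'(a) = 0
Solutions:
 h(a) = C1


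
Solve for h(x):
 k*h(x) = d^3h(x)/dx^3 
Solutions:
 h(x) = C1*exp(k^(1/3)*x) + C2*exp(k^(1/3)*x*(-1 + sqrt(3)*I)/2) + C3*exp(-k^(1/3)*x*(1 + sqrt(3)*I)/2)


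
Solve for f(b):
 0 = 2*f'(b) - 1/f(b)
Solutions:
 f(b) = -sqrt(C1 + b)
 f(b) = sqrt(C1 + b)


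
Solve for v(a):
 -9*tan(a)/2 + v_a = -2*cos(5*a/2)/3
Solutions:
 v(a) = C1 - 9*log(cos(a))/2 - 4*sin(5*a/2)/15


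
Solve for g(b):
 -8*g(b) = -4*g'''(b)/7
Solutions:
 g(b) = C3*exp(14^(1/3)*b) + (C1*sin(14^(1/3)*sqrt(3)*b/2) + C2*cos(14^(1/3)*sqrt(3)*b/2))*exp(-14^(1/3)*b/2)


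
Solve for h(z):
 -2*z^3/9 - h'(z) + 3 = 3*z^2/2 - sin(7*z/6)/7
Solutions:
 h(z) = C1 - z^4/18 - z^3/2 + 3*z - 6*cos(7*z/6)/49


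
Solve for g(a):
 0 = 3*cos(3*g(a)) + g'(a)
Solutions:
 g(a) = -asin((C1 + exp(18*a))/(C1 - exp(18*a)))/3 + pi/3
 g(a) = asin((C1 + exp(18*a))/(C1 - exp(18*a)))/3


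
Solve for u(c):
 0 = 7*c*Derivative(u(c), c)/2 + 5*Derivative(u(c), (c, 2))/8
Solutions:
 u(c) = C1 + C2*erf(sqrt(70)*c/5)


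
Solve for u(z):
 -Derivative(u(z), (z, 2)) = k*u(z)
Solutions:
 u(z) = C1*exp(-z*sqrt(-k)) + C2*exp(z*sqrt(-k))


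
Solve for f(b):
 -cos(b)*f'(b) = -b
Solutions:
 f(b) = C1 + Integral(b/cos(b), b)


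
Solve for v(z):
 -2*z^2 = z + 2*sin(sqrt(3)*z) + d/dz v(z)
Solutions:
 v(z) = C1 - 2*z^3/3 - z^2/2 + 2*sqrt(3)*cos(sqrt(3)*z)/3


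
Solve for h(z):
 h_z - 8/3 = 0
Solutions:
 h(z) = C1 + 8*z/3


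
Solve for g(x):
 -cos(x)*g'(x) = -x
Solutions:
 g(x) = C1 + Integral(x/cos(x), x)


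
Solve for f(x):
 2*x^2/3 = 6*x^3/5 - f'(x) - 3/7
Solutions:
 f(x) = C1 + 3*x^4/10 - 2*x^3/9 - 3*x/7


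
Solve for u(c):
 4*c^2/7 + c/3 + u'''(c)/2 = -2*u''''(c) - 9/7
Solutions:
 u(c) = C1 + C2*c + C3*c^2 + C4*exp(-c/4) - 2*c^5/105 + 89*c^4/252 - 383*c^3/63


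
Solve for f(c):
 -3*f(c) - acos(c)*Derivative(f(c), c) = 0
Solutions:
 f(c) = C1*exp(-3*Integral(1/acos(c), c))


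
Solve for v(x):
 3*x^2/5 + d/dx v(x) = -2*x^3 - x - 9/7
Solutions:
 v(x) = C1 - x^4/2 - x^3/5 - x^2/2 - 9*x/7


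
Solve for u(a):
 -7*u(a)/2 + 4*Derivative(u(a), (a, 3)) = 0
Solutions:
 u(a) = C3*exp(7^(1/3)*a/2) + (C1*sin(sqrt(3)*7^(1/3)*a/4) + C2*cos(sqrt(3)*7^(1/3)*a/4))*exp(-7^(1/3)*a/4)


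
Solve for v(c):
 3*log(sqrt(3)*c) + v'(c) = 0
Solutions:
 v(c) = C1 - 3*c*log(c) - 3*c*log(3)/2 + 3*c


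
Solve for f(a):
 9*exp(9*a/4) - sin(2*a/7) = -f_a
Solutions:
 f(a) = C1 - 4*exp(9*a/4) - 7*cos(2*a/7)/2


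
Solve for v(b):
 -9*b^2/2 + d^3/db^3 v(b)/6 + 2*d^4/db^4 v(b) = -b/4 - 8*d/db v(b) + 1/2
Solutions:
 v(b) = C1 + C2*exp(b*(-2 + (432*sqrt(46657) + 93313)^(-1/3) + (432*sqrt(46657) + 93313)^(1/3))/72)*sin(sqrt(3)*b*(-(432*sqrt(46657) + 93313)^(1/3) + (432*sqrt(46657) + 93313)^(-1/3))/72) + C3*exp(b*(-2 + (432*sqrt(46657) + 93313)^(-1/3) + (432*sqrt(46657) + 93313)^(1/3))/72)*cos(sqrt(3)*b*(-(432*sqrt(46657) + 93313)^(1/3) + (432*sqrt(46657) + 93313)^(-1/3))/72) + C4*exp(-b*((432*sqrt(46657) + 93313)^(-1/3) + 1 + (432*sqrt(46657) + 93313)^(1/3))/36) + 3*b^3/16 - b^2/64 + 5*b/128


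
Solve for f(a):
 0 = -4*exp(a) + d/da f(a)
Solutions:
 f(a) = C1 + 4*exp(a)


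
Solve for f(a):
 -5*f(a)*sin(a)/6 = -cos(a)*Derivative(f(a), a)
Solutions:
 f(a) = C1/cos(a)^(5/6)


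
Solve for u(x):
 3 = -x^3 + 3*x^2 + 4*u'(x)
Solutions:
 u(x) = C1 + x^4/16 - x^3/4 + 3*x/4


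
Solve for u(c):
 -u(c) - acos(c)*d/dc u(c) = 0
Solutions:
 u(c) = C1*exp(-Integral(1/acos(c), c))


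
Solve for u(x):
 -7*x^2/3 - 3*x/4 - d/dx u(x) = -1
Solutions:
 u(x) = C1 - 7*x^3/9 - 3*x^2/8 + x


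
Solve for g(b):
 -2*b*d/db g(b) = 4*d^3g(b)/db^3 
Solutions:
 g(b) = C1 + Integral(C2*airyai(-2^(2/3)*b/2) + C3*airybi(-2^(2/3)*b/2), b)


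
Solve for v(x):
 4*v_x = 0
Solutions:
 v(x) = C1


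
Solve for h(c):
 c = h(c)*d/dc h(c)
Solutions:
 h(c) = -sqrt(C1 + c^2)
 h(c) = sqrt(C1 + c^2)


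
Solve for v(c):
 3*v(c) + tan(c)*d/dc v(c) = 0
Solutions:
 v(c) = C1/sin(c)^3


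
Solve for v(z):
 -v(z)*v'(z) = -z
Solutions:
 v(z) = -sqrt(C1 + z^2)
 v(z) = sqrt(C1 + z^2)


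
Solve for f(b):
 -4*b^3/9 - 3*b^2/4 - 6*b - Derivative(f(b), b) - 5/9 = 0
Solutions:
 f(b) = C1 - b^4/9 - b^3/4 - 3*b^2 - 5*b/9


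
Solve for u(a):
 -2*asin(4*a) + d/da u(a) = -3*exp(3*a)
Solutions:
 u(a) = C1 + 2*a*asin(4*a) + sqrt(1 - 16*a^2)/2 - exp(3*a)


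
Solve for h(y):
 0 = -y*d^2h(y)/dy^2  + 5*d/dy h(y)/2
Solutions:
 h(y) = C1 + C2*y^(7/2)


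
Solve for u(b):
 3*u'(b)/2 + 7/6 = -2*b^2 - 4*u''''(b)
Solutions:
 u(b) = C1 + C4*exp(-3^(1/3)*b/2) - 4*b^3/9 - 7*b/9 + (C2*sin(3^(5/6)*b/4) + C3*cos(3^(5/6)*b/4))*exp(3^(1/3)*b/4)


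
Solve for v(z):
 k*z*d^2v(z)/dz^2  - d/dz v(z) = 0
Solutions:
 v(z) = C1 + z^(((re(k) + 1)*re(k) + im(k)^2)/(re(k)^2 + im(k)^2))*(C2*sin(log(z)*Abs(im(k))/(re(k)^2 + im(k)^2)) + C3*cos(log(z)*im(k)/(re(k)^2 + im(k)^2)))


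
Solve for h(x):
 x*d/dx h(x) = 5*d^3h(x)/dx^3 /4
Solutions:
 h(x) = C1 + Integral(C2*airyai(10^(2/3)*x/5) + C3*airybi(10^(2/3)*x/5), x)


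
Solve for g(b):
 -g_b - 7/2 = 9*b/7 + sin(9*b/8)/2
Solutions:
 g(b) = C1 - 9*b^2/14 - 7*b/2 + 4*cos(9*b/8)/9


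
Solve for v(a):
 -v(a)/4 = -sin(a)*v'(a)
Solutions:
 v(a) = C1*(cos(a) - 1)^(1/8)/(cos(a) + 1)^(1/8)


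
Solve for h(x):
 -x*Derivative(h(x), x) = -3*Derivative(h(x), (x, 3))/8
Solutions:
 h(x) = C1 + Integral(C2*airyai(2*3^(2/3)*x/3) + C3*airybi(2*3^(2/3)*x/3), x)


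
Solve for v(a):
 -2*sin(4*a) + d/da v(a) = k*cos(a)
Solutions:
 v(a) = C1 + k*sin(a) - cos(4*a)/2


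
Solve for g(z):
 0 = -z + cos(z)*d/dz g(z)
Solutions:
 g(z) = C1 + Integral(z/cos(z), z)


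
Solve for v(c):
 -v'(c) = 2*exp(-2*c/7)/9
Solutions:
 v(c) = C1 + 7*exp(-2*c/7)/9


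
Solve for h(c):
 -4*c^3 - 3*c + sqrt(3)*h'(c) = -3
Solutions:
 h(c) = C1 + sqrt(3)*c^4/3 + sqrt(3)*c^2/2 - sqrt(3)*c


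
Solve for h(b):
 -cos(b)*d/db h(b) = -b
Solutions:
 h(b) = C1 + Integral(b/cos(b), b)


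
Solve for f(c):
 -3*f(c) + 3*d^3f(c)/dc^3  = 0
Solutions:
 f(c) = C3*exp(c) + (C1*sin(sqrt(3)*c/2) + C2*cos(sqrt(3)*c/2))*exp(-c/2)


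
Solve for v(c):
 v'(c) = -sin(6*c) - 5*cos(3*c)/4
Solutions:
 v(c) = C1 - 5*sin(3*c)/12 + cos(6*c)/6


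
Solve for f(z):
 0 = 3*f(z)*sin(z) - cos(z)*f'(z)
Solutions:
 f(z) = C1/cos(z)^3


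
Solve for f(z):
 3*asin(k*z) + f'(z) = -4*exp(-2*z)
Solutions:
 f(z) = C1 - Piecewise((3*z*asin(k*z) - 2*exp(-2*z) + 3*sqrt(-k^2*z^2 + 1)/k, Ne(k, 0)), (-2*exp(-2*z), True))


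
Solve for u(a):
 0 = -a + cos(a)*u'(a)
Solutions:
 u(a) = C1 + Integral(a/cos(a), a)


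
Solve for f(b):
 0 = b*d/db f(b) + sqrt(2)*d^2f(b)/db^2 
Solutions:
 f(b) = C1 + C2*erf(2^(1/4)*b/2)


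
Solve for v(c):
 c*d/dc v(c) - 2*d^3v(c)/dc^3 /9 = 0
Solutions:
 v(c) = C1 + Integral(C2*airyai(6^(2/3)*c/2) + C3*airybi(6^(2/3)*c/2), c)


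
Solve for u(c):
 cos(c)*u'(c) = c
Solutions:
 u(c) = C1 + Integral(c/cos(c), c)


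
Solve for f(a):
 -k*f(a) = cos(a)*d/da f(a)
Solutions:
 f(a) = C1*exp(k*(log(sin(a) - 1) - log(sin(a) + 1))/2)


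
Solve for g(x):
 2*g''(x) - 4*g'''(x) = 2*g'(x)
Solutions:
 g(x) = C1 + (C2*sin(sqrt(7)*x/4) + C3*cos(sqrt(7)*x/4))*exp(x/4)


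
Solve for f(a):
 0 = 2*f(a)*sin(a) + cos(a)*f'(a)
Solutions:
 f(a) = C1*cos(a)^2


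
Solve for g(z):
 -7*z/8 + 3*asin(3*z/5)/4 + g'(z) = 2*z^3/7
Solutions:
 g(z) = C1 + z^4/14 + 7*z^2/16 - 3*z*asin(3*z/5)/4 - sqrt(25 - 9*z^2)/4


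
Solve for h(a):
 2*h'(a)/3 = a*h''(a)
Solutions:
 h(a) = C1 + C2*a^(5/3)


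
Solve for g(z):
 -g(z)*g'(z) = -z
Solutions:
 g(z) = -sqrt(C1 + z^2)
 g(z) = sqrt(C1 + z^2)


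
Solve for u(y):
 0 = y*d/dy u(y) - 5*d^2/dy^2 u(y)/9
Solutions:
 u(y) = C1 + C2*erfi(3*sqrt(10)*y/10)


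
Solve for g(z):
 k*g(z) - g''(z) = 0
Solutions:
 g(z) = C1*exp(-sqrt(k)*z) + C2*exp(sqrt(k)*z)


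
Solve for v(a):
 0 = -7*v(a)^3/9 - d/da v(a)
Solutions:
 v(a) = -3*sqrt(2)*sqrt(-1/(C1 - 7*a))/2
 v(a) = 3*sqrt(2)*sqrt(-1/(C1 - 7*a))/2


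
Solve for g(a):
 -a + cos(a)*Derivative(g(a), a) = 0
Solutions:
 g(a) = C1 + Integral(a/cos(a), a)


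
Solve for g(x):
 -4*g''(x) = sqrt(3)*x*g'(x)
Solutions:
 g(x) = C1 + C2*erf(sqrt(2)*3^(1/4)*x/4)


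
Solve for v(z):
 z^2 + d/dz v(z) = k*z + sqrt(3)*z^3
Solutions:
 v(z) = C1 + k*z^2/2 + sqrt(3)*z^4/4 - z^3/3


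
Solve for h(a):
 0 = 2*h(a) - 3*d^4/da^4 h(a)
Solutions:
 h(a) = C1*exp(-2^(1/4)*3^(3/4)*a/3) + C2*exp(2^(1/4)*3^(3/4)*a/3) + C3*sin(2^(1/4)*3^(3/4)*a/3) + C4*cos(2^(1/4)*3^(3/4)*a/3)


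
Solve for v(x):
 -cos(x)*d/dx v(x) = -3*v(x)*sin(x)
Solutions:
 v(x) = C1/cos(x)^3


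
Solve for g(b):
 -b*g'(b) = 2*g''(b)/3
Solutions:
 g(b) = C1 + C2*erf(sqrt(3)*b/2)


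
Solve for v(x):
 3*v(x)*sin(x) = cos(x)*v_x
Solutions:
 v(x) = C1/cos(x)^3


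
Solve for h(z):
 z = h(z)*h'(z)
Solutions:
 h(z) = -sqrt(C1 + z^2)
 h(z) = sqrt(C1 + z^2)


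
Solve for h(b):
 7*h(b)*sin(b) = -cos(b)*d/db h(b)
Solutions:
 h(b) = C1*cos(b)^7


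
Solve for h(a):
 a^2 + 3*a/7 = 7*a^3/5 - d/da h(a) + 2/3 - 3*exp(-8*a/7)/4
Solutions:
 h(a) = C1 + 7*a^4/20 - a^3/3 - 3*a^2/14 + 2*a/3 + 21*exp(-8*a/7)/32


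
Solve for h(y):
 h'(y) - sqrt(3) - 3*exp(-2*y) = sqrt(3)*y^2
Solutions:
 h(y) = C1 + sqrt(3)*y^3/3 + sqrt(3)*y - 3*exp(-2*y)/2


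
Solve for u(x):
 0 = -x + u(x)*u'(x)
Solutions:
 u(x) = -sqrt(C1 + x^2)
 u(x) = sqrt(C1 + x^2)


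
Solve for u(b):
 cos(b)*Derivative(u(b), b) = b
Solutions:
 u(b) = C1 + Integral(b/cos(b), b)


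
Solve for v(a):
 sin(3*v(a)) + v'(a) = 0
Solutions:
 v(a) = -acos((-C1 - exp(6*a))/(C1 - exp(6*a)))/3 + 2*pi/3
 v(a) = acos((-C1 - exp(6*a))/(C1 - exp(6*a)))/3


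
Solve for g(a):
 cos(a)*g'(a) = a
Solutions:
 g(a) = C1 + Integral(a/cos(a), a)


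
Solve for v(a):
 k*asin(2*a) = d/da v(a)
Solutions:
 v(a) = C1 + k*(a*asin(2*a) + sqrt(1 - 4*a^2)/2)
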